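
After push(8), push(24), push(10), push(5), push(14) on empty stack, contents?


push(8) -> [8]
push(24) -> [8, 24]
push(10) -> [8, 24, 10]
push(5) -> [8, 24, 10, 5]
push(14) -> [8, 24, 10, 5, 14]
Final stack (bottom to top): [8, 24, 10, 5, 14]


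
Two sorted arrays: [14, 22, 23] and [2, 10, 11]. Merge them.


Compare heads, take smaller each step.
Merged: [2, 10, 11, 14, 22, 23]


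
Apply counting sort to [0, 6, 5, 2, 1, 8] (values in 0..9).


Count array: [1, 1, 1, 0, 0, 1, 1, 0, 1, 0]
Reconstruct: [0, 1, 2, 5, 6, 8]


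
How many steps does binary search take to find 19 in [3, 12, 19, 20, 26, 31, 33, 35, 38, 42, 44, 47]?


Search for 19:
[0,11] mid=5 arr[5]=31
[0,4] mid=2 arr[2]=19
Total: 2 comparisons


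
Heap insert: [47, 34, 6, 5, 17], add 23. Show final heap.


Append 23: [47, 34, 6, 5, 17, 23]
Bubble up: swap idx 5(23) with idx 2(6)
Result: [47, 34, 23, 5, 17, 6]


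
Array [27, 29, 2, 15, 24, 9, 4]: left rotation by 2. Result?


Left rotate by 2: [2, 15, 24, 9, 4, 27, 29]


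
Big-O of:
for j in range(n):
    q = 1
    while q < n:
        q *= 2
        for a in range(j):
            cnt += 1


Per nesting level: O(n) * O(log n) * O(n) [triangular over j] = O(n^2 log n)
Complexity: O(n^2 log n)


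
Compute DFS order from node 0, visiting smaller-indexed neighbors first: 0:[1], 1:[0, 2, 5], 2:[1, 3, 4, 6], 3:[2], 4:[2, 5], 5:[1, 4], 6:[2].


DFS stack-based: start with [0]
Visit order: [0, 1, 2, 3, 4, 5, 6]


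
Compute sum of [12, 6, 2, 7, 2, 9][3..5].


Prefix sums: [0, 12, 18, 20, 27, 29, 38]
Sum[3..5] = prefix[6] - prefix[3] = 38 - 20 = 18


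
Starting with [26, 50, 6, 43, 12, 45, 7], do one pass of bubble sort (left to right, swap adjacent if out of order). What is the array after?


After one pass: [26, 6, 43, 12, 45, 7, 50]


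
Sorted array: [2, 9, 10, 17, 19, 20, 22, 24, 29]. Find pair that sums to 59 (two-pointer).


Two pointers: lo=0, hi=8
No pair sums to 59


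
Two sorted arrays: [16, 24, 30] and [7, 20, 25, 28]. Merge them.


Compare heads, take smaller each step.
Merged: [7, 16, 20, 24, 25, 28, 30]


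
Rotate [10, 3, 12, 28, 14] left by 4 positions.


Left rotate by 4: [14, 10, 3, 12, 28]


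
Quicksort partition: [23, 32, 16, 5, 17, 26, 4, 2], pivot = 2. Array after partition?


Elements <= 2 go left of pivot.
Result: [2, 32, 16, 5, 17, 26, 4, 23], pivot at index 0


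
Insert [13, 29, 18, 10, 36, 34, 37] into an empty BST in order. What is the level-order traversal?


Root = 13; build tree by BST insertion.
Level-Order traversal: [13, 10, 29, 18, 36, 34, 37]


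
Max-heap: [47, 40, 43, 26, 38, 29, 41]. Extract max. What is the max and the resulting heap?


Max = 47
Replace root with last, heapify down
Resulting heap: [43, 40, 41, 26, 38, 29]


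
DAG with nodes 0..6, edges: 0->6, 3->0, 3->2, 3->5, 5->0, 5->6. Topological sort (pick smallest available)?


Kahn's algorithm, process smallest node first
Order: [1, 3, 2, 4, 5, 0, 6]


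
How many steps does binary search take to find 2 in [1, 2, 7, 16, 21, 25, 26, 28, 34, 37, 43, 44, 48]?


Search for 2:
[0,12] mid=6 arr[6]=26
[0,5] mid=2 arr[2]=7
[0,1] mid=0 arr[0]=1
[1,1] mid=1 arr[1]=2
Total: 4 comparisons


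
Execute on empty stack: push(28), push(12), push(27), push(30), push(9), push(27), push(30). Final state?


push(28) -> [28]
push(12) -> [28, 12]
push(27) -> [28, 12, 27]
push(30) -> [28, 12, 27, 30]
push(9) -> [28, 12, 27, 30, 9]
push(27) -> [28, 12, 27, 30, 9, 27]
push(30) -> [28, 12, 27, 30, 9, 27, 30]
Final stack (bottom to top): [28, 12, 27, 30, 9, 27, 30]


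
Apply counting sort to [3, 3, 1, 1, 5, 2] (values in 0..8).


Count array: [0, 2, 1, 2, 0, 1, 0, 0, 0]
Reconstruct: [1, 1, 2, 3, 3, 5]


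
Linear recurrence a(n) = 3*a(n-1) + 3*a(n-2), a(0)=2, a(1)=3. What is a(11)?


Build bottom-up:
...a(9)=161838, a(10)=613575, a(11)=3*613575+3*161838=2326239


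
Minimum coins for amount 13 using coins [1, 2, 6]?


dp[0]=0; dp[i]=1+min(dp[i-c] for c in coins)
...dp[8]=2, dp[9]=3, dp[10]=3, dp[11]=4, dp[12]=2, dp[13]=3
Minimum coins for 13 = 3


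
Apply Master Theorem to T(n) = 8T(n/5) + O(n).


a=8, b=5, c=1. log_5(8)=1.292 > c=1. Case 1: O(n^log_b(a)) = O(n^1.292)
Complexity: O(n^1.292)


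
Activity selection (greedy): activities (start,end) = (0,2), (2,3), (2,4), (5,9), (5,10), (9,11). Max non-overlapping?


Greedy: pick earliest-ending, then skip overlaps.
Selected (4 activities): [(0, 2), (2, 3), (5, 9), (9, 11)]


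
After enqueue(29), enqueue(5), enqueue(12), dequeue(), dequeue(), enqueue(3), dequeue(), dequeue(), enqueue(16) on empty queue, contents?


enqueue(29) -> [29]
enqueue(5) -> [29, 5]
enqueue(12) -> [29, 5, 12]
dequeue() returns 29 -> [5, 12]
dequeue() returns 5 -> [12]
enqueue(3) -> [12, 3]
dequeue() returns 12 -> [3]
dequeue() returns 3 -> []
enqueue(16) -> [16]
Final queue (front to back): [16]


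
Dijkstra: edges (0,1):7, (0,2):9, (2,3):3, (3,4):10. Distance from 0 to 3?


Dijkstra from 0:
Distances: {0: 0, 1: 7, 2: 9, 3: 12, 4: 22}
Shortest distance to 3 = 12, path = [0, 2, 3]


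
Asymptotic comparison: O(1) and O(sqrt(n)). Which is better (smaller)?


constant grows slower than sublinear
O(1) is asymptotically smaller; O(sqrt(n)) grows faster


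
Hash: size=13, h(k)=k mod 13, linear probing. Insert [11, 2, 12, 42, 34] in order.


Insertions: 11->slot 11; 2->slot 2; 12->slot 12; 42->slot 3; 34->slot 8
Table: [None, None, 2, 42, None, None, None, None, 34, None, None, 11, 12]


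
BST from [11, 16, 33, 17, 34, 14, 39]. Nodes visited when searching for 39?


BST root = 11
Search for 39: compare at each node
Path: [11, 16, 33, 34, 39]


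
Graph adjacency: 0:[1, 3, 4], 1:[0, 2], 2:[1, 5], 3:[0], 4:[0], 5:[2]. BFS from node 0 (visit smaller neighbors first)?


BFS queue: start with [0]
Visit order: [0, 1, 3, 4, 2, 5]


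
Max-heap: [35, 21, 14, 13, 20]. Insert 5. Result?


Append 5: [35, 21, 14, 13, 20, 5]
Bubble up: no swaps needed
Result: [35, 21, 14, 13, 20, 5]


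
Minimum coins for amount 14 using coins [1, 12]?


dp[0]=0; dp[i]=1+min(dp[i-c] for c in coins)
...dp[9]=9, dp[10]=10, dp[11]=11, dp[12]=1, dp[13]=2, dp[14]=3
Minimum coins for 14 = 3


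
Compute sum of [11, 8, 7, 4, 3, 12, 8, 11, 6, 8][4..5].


Prefix sums: [0, 11, 19, 26, 30, 33, 45, 53, 64, 70, 78]
Sum[4..5] = prefix[6] - prefix[4] = 45 - 30 = 15


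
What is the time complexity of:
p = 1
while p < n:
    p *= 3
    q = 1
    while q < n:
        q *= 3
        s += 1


Per nesting level: O(log n) * O(log n) = O((log n)^2)
Complexity: O((log n)^2)


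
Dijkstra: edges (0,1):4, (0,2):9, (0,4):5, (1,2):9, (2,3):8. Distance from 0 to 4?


Dijkstra from 0:
Distances: {0: 0, 1: 4, 2: 9, 3: 17, 4: 5}
Shortest distance to 4 = 5, path = [0, 4]


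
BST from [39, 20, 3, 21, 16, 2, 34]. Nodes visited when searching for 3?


BST root = 39
Search for 3: compare at each node
Path: [39, 20, 3]


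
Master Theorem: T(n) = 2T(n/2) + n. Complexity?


a=2, b=2, c=1. log_2(2)=1 = c=1. Case 2: O(n^c log n) = O(n log n)
Complexity: O(n log n)


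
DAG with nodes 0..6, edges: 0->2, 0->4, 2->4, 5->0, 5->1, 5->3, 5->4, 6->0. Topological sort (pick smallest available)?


Kahn's algorithm, process smallest node first
Order: [5, 1, 3, 6, 0, 2, 4]


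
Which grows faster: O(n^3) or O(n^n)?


cubic grows slower than n^n
O(n^3) is asymptotically smaller; O(n^n) grows faster


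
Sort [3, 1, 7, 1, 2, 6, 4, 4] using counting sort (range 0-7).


Count array: [0, 2, 1, 1, 2, 0, 1, 1]
Reconstruct: [1, 1, 2, 3, 4, 4, 6, 7]


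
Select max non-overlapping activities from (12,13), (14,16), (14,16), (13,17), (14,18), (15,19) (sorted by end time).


Greedy: pick earliest-ending, then skip overlaps.
Selected (2 activities): [(12, 13), (14, 16)]


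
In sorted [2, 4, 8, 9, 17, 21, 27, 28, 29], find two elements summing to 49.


Two pointers: lo=0, hi=8
Found pair: (21, 28) summing to 49


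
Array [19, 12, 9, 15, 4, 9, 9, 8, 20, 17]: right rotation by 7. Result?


Right rotate by 7: [15, 4, 9, 9, 8, 20, 17, 19, 12, 9]


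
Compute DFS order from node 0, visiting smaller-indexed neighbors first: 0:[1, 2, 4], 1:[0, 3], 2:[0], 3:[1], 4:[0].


DFS stack-based: start with [0]
Visit order: [0, 1, 3, 2, 4]


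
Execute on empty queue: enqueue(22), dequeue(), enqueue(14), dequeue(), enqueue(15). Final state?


enqueue(22) -> [22]
dequeue() returns 22 -> []
enqueue(14) -> [14]
dequeue() returns 14 -> []
enqueue(15) -> [15]
Final queue (front to back): [15]


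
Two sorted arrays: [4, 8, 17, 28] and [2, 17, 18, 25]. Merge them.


Compare heads, take smaller each step.
Merged: [2, 4, 8, 17, 17, 18, 25, 28]


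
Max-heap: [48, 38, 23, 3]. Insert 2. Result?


Append 2: [48, 38, 23, 3, 2]
Bubble up: no swaps needed
Result: [48, 38, 23, 3, 2]


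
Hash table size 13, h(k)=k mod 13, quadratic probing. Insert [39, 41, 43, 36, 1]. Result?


Insertions: 39->slot 0; 41->slot 2; 43->slot 4; 36->slot 10; 1->slot 1
Table: [39, 1, 41, None, 43, None, None, None, None, None, 36, None, None]


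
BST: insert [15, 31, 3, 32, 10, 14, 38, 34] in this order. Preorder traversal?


Root = 15; build tree by BST insertion.
Preorder traversal: [15, 3, 10, 14, 31, 32, 38, 34]


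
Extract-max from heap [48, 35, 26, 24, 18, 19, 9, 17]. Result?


Max = 48
Replace root with last, heapify down
Resulting heap: [35, 24, 26, 17, 18, 19, 9]


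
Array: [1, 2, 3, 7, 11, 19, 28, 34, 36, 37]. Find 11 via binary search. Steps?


Search for 11:
[0,9] mid=4 arr[4]=11
Total: 1 comparisons


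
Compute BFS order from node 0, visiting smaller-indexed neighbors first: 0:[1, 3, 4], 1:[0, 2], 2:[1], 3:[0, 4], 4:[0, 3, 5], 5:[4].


BFS queue: start with [0]
Visit order: [0, 1, 3, 4, 2, 5]


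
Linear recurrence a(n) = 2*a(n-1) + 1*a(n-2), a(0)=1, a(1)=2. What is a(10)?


Build bottom-up:
...a(8)=985, a(9)=2378, a(10)=2*2378+1*985=5741


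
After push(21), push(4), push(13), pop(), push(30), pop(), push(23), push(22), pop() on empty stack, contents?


push(21) -> [21]
push(4) -> [21, 4]
push(13) -> [21, 4, 13]
pop() returns 13 -> [21, 4]
push(30) -> [21, 4, 30]
pop() returns 30 -> [21, 4]
push(23) -> [21, 4, 23]
push(22) -> [21, 4, 23, 22]
pop() returns 22 -> [21, 4, 23]
Final stack (bottom to top): [21, 4, 23]


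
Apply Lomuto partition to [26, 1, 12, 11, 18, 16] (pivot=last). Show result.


Elements <= 16 go left of pivot.
Result: [1, 12, 11, 16, 18, 26], pivot at index 3


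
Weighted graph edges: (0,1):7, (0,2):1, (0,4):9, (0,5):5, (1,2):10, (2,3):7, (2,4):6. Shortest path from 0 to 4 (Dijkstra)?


Dijkstra from 0:
Distances: {0: 0, 1: 7, 2: 1, 3: 8, 4: 7, 5: 5}
Shortest distance to 4 = 7, path = [0, 2, 4]


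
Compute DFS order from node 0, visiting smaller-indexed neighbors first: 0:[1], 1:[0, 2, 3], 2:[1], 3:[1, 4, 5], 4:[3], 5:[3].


DFS stack-based: start with [0]
Visit order: [0, 1, 2, 3, 4, 5]


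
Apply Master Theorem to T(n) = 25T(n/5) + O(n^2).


a=25, b=5, c=2. log_5(25)=2 = c=2. Case 2: O(n^c log n) = O(n^2 log n)
Complexity: O(n^2 log n)


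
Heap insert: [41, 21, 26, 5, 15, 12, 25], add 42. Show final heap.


Append 42: [41, 21, 26, 5, 15, 12, 25, 42]
Bubble up: swap idx 7(42) with idx 3(5); swap idx 3(42) with idx 1(21); swap idx 1(42) with idx 0(41)
Result: [42, 41, 26, 21, 15, 12, 25, 5]


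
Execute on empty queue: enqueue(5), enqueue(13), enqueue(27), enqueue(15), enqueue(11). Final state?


enqueue(5) -> [5]
enqueue(13) -> [5, 13]
enqueue(27) -> [5, 13, 27]
enqueue(15) -> [5, 13, 27, 15]
enqueue(11) -> [5, 13, 27, 15, 11]
Final queue (front to back): [5, 13, 27, 15, 11]


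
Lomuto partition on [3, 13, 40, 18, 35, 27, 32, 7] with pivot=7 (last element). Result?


Elements <= 7 go left of pivot.
Result: [3, 7, 40, 18, 35, 27, 32, 13], pivot at index 1


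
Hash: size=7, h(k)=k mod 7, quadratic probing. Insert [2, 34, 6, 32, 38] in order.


Insertions: 2->slot 2; 34->slot 6; 6->slot 0; 32->slot 4; 38->slot 3
Table: [6, None, 2, 38, 32, None, 34]


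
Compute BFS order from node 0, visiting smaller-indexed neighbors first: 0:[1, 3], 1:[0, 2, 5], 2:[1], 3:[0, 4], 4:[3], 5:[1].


BFS queue: start with [0]
Visit order: [0, 1, 3, 2, 5, 4]


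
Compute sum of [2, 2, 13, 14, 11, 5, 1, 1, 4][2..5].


Prefix sums: [0, 2, 4, 17, 31, 42, 47, 48, 49, 53]
Sum[2..5] = prefix[6] - prefix[2] = 47 - 4 = 43


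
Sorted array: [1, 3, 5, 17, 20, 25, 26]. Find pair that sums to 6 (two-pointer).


Two pointers: lo=0, hi=6
Found pair: (1, 5) summing to 6


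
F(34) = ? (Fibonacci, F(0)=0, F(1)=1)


F(n)=F(n-1)+F(n-2)
...F(32)=2178309, F(33)=3524578, F(34)=5702887


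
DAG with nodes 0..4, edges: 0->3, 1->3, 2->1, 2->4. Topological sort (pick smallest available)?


Kahn's algorithm, process smallest node first
Order: [0, 2, 1, 3, 4]


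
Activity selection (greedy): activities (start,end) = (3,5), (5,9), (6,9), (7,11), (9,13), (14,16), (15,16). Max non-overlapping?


Greedy: pick earliest-ending, then skip overlaps.
Selected (4 activities): [(3, 5), (5, 9), (9, 13), (14, 16)]


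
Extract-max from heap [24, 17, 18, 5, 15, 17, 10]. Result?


Max = 24
Replace root with last, heapify down
Resulting heap: [18, 17, 17, 5, 15, 10]


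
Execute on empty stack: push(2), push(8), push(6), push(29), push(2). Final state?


push(2) -> [2]
push(8) -> [2, 8]
push(6) -> [2, 8, 6]
push(29) -> [2, 8, 6, 29]
push(2) -> [2, 8, 6, 29, 2]
Final stack (bottom to top): [2, 8, 6, 29, 2]


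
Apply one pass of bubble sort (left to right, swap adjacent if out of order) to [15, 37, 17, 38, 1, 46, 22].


After one pass: [15, 17, 37, 1, 38, 22, 46]


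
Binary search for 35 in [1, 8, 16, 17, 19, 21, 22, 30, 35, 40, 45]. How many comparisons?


Search for 35:
[0,10] mid=5 arr[5]=21
[6,10] mid=8 arr[8]=35
Total: 2 comparisons


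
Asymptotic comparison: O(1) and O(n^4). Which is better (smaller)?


constant grows slower than quartic
O(1) is asymptotically smaller; O(n^4) grows faster


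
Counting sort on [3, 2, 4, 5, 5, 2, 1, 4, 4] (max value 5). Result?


Count array: [0, 1, 2, 1, 3, 2]
Reconstruct: [1, 2, 2, 3, 4, 4, 4, 5, 5]


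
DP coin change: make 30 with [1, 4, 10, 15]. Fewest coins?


dp[0]=0; dp[i]=1+min(dp[i-c] for c in coins)
...dp[25]=2, dp[26]=3, dp[27]=4, dp[28]=4, dp[29]=3, dp[30]=2
Minimum coins for 30 = 2


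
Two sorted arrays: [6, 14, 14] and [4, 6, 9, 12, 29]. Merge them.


Compare heads, take smaller each step.
Merged: [4, 6, 6, 9, 12, 14, 14, 29]


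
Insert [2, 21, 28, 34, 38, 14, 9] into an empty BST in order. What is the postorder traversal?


Root = 2; build tree by BST insertion.
Postorder traversal: [9, 14, 38, 34, 28, 21, 2]


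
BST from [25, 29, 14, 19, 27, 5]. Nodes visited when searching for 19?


BST root = 25
Search for 19: compare at each node
Path: [25, 14, 19]


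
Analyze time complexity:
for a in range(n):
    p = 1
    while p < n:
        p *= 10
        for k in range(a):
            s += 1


Per nesting level: O(n) * O(log n) * O(n) [triangular over a] = O(n^2 log n)
Complexity: O(n^2 log n)


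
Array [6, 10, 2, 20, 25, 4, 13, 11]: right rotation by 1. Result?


Right rotate by 1: [11, 6, 10, 2, 20, 25, 4, 13]


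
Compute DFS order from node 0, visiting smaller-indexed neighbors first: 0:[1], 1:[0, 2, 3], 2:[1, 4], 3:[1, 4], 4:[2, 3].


DFS stack-based: start with [0]
Visit order: [0, 1, 2, 4, 3]


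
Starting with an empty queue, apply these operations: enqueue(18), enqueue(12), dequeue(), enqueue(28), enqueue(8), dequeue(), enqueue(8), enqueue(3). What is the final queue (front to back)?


enqueue(18) -> [18]
enqueue(12) -> [18, 12]
dequeue() returns 18 -> [12]
enqueue(28) -> [12, 28]
enqueue(8) -> [12, 28, 8]
dequeue() returns 12 -> [28, 8]
enqueue(8) -> [28, 8, 8]
enqueue(3) -> [28, 8, 8, 3]
Final queue (front to back): [28, 8, 8, 3]


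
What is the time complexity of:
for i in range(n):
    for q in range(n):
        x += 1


Per nesting level: O(n) * O(n) = O(n^2)
Complexity: O(n^2)


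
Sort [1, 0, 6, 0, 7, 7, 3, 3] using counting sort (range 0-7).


Count array: [2, 1, 0, 2, 0, 0, 1, 2]
Reconstruct: [0, 0, 1, 3, 3, 6, 7, 7]


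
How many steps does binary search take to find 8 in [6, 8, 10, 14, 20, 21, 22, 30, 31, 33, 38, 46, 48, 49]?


Search for 8:
[0,13] mid=6 arr[6]=22
[0,5] mid=2 arr[2]=10
[0,1] mid=0 arr[0]=6
[1,1] mid=1 arr[1]=8
Total: 4 comparisons


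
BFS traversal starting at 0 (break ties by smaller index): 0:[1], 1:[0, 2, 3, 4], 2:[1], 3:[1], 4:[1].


BFS queue: start with [0]
Visit order: [0, 1, 2, 3, 4]


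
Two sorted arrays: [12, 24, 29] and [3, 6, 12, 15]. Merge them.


Compare heads, take smaller each step.
Merged: [3, 6, 12, 12, 15, 24, 29]


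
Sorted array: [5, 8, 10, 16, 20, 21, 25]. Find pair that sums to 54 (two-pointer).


Two pointers: lo=0, hi=6
No pair sums to 54


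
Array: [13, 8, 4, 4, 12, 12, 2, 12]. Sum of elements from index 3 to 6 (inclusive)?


Prefix sums: [0, 13, 21, 25, 29, 41, 53, 55, 67]
Sum[3..6] = prefix[7] - prefix[3] = 55 - 25 = 30


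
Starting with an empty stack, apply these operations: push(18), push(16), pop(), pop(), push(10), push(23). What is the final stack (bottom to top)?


push(18) -> [18]
push(16) -> [18, 16]
pop() returns 16 -> [18]
pop() returns 18 -> []
push(10) -> [10]
push(23) -> [10, 23]
Final stack (bottom to top): [10, 23]


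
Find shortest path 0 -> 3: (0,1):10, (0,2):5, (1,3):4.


Dijkstra from 0:
Distances: {0: 0, 1: 10, 2: 5, 3: 14}
Shortest distance to 3 = 14, path = [0, 1, 3]


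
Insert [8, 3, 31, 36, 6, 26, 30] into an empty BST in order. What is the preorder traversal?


Root = 8; build tree by BST insertion.
Preorder traversal: [8, 3, 6, 31, 26, 30, 36]


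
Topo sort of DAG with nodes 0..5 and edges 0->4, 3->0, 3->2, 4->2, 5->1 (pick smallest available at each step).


Kahn's algorithm, process smallest node first
Order: [3, 0, 4, 2, 5, 1]


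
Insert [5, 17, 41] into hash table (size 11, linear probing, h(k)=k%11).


Insertions: 5->slot 5; 17->slot 6; 41->slot 8
Table: [None, None, None, None, None, 5, 17, None, 41, None, None]


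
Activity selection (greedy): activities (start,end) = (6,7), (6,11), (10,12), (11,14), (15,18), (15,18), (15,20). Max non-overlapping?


Greedy: pick earliest-ending, then skip overlaps.
Selected (3 activities): [(6, 7), (10, 12), (15, 18)]


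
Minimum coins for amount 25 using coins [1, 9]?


dp[0]=0; dp[i]=1+min(dp[i-c] for c in coins)
...dp[20]=4, dp[21]=5, dp[22]=6, dp[23]=7, dp[24]=8, dp[25]=9
Minimum coins for 25 = 9


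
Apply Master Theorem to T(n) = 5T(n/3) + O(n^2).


a=5, b=3, c=2. log_3(5)=1.465 < c=2. Case 3: O(n^c) = O(n^2)
Complexity: O(n^2)


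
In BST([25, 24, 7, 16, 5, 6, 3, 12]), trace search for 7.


BST root = 25
Search for 7: compare at each node
Path: [25, 24, 7]


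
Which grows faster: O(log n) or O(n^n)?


logarithmic grows slower than n^n
O(log n) is asymptotically smaller; O(n^n) grows faster


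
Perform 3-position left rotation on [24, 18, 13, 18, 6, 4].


Left rotate by 3: [18, 6, 4, 24, 18, 13]


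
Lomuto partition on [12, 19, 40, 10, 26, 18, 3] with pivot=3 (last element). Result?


Elements <= 3 go left of pivot.
Result: [3, 19, 40, 10, 26, 18, 12], pivot at index 0


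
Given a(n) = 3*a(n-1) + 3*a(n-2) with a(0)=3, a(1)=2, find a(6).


Build bottom-up:
...a(4)=198, a(5)=747, a(6)=3*747+3*198=2835


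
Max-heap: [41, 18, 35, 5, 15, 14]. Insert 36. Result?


Append 36: [41, 18, 35, 5, 15, 14, 36]
Bubble up: swap idx 6(36) with idx 2(35)
Result: [41, 18, 36, 5, 15, 14, 35]


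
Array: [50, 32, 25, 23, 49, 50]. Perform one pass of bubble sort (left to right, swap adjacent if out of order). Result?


After one pass: [32, 25, 23, 49, 50, 50]


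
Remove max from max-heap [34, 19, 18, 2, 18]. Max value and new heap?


Max = 34
Replace root with last, heapify down
Resulting heap: [19, 18, 18, 2]


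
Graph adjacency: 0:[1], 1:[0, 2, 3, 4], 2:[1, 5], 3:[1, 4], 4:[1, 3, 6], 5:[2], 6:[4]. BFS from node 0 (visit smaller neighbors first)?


BFS queue: start with [0]
Visit order: [0, 1, 2, 3, 4, 5, 6]


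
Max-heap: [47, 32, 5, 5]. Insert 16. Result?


Append 16: [47, 32, 5, 5, 16]
Bubble up: no swaps needed
Result: [47, 32, 5, 5, 16]


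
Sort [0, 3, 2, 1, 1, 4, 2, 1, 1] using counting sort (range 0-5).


Count array: [1, 4, 2, 1, 1, 0]
Reconstruct: [0, 1, 1, 1, 1, 2, 2, 3, 4]


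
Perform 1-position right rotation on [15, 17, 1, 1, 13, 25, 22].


Right rotate by 1: [22, 15, 17, 1, 1, 13, 25]


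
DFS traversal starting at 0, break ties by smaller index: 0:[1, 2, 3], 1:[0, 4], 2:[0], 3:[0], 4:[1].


DFS stack-based: start with [0]
Visit order: [0, 1, 4, 2, 3]


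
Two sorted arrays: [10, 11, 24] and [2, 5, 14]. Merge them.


Compare heads, take smaller each step.
Merged: [2, 5, 10, 11, 14, 24]


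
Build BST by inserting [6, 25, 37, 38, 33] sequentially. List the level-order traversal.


Root = 6; build tree by BST insertion.
Level-Order traversal: [6, 25, 37, 33, 38]


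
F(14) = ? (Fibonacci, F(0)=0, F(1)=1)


F(n)=F(n-1)+F(n-2)
...F(12)=144, F(13)=233, F(14)=377


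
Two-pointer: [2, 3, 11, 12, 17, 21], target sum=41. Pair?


Two pointers: lo=0, hi=5
No pair sums to 41


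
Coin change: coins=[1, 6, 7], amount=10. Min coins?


dp[0]=0; dp[i]=1+min(dp[i-c] for c in coins)
...dp[5]=5, dp[6]=1, dp[7]=1, dp[8]=2, dp[9]=3, dp[10]=4
Minimum coins for 10 = 4


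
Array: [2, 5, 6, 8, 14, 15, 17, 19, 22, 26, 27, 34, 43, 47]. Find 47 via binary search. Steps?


Search for 47:
[0,13] mid=6 arr[6]=17
[7,13] mid=10 arr[10]=27
[11,13] mid=12 arr[12]=43
[13,13] mid=13 arr[13]=47
Total: 4 comparisons


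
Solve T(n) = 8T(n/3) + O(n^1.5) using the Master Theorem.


a=8, b=3, c=1.5. log_3(8)=1.893 > c=1.5. Case 1: O(n^log_b(a)) = O(n^1.893)
Complexity: O(n^1.893)


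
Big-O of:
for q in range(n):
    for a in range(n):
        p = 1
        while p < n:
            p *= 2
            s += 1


Per nesting level: O(n) * O(n) * O(log n) = O(n^2 log n)
Complexity: O(n^2 log n)


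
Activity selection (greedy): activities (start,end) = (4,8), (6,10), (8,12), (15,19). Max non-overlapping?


Greedy: pick earliest-ending, then skip overlaps.
Selected (3 activities): [(4, 8), (8, 12), (15, 19)]


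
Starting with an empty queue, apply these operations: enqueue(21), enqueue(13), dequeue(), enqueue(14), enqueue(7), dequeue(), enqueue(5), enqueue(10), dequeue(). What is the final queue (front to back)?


enqueue(21) -> [21]
enqueue(13) -> [21, 13]
dequeue() returns 21 -> [13]
enqueue(14) -> [13, 14]
enqueue(7) -> [13, 14, 7]
dequeue() returns 13 -> [14, 7]
enqueue(5) -> [14, 7, 5]
enqueue(10) -> [14, 7, 5, 10]
dequeue() returns 14 -> [7, 5, 10]
Final queue (front to back): [7, 5, 10]


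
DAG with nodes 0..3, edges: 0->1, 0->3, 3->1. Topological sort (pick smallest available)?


Kahn's algorithm, process smallest node first
Order: [0, 2, 3, 1]


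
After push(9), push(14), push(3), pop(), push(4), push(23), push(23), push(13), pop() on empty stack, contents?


push(9) -> [9]
push(14) -> [9, 14]
push(3) -> [9, 14, 3]
pop() returns 3 -> [9, 14]
push(4) -> [9, 14, 4]
push(23) -> [9, 14, 4, 23]
push(23) -> [9, 14, 4, 23, 23]
push(13) -> [9, 14, 4, 23, 23, 13]
pop() returns 13 -> [9, 14, 4, 23, 23]
Final stack (bottom to top): [9, 14, 4, 23, 23]


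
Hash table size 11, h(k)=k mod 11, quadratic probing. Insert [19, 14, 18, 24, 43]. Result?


Insertions: 19->slot 8; 14->slot 3; 18->slot 7; 24->slot 2; 43->slot 10
Table: [None, None, 24, 14, None, None, None, 18, 19, None, 43]


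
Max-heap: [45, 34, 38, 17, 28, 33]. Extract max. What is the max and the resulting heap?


Max = 45
Replace root with last, heapify down
Resulting heap: [38, 34, 33, 17, 28]


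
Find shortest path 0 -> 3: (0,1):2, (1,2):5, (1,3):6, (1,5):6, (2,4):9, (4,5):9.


Dijkstra from 0:
Distances: {0: 0, 1: 2, 2: 7, 3: 8, 4: 16, 5: 8}
Shortest distance to 3 = 8, path = [0, 1, 3]


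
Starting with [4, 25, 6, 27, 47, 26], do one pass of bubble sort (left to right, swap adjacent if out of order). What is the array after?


After one pass: [4, 6, 25, 27, 26, 47]


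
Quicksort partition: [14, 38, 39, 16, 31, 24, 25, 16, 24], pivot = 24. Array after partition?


Elements <= 24 go left of pivot.
Result: [14, 16, 24, 16, 24, 39, 25, 38, 31], pivot at index 4


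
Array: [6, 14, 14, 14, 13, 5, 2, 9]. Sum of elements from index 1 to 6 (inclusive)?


Prefix sums: [0, 6, 20, 34, 48, 61, 66, 68, 77]
Sum[1..6] = prefix[7] - prefix[1] = 68 - 6 = 62


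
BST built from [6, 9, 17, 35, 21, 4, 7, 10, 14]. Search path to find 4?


BST root = 6
Search for 4: compare at each node
Path: [6, 4]


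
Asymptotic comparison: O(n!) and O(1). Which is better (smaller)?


constant grows slower than factorial
O(1) is asymptotically smaller; O(n!) grows faster


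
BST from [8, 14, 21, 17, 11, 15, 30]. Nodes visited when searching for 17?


BST root = 8
Search for 17: compare at each node
Path: [8, 14, 21, 17]


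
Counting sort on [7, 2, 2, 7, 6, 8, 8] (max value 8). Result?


Count array: [0, 0, 2, 0, 0, 0, 1, 2, 2]
Reconstruct: [2, 2, 6, 7, 7, 8, 8]


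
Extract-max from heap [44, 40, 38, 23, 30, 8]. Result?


Max = 44
Replace root with last, heapify down
Resulting heap: [40, 30, 38, 23, 8]


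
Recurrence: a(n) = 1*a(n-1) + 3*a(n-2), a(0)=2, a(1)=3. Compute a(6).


Build bottom-up:
...a(4)=45, a(5)=99, a(6)=1*99+3*45=234


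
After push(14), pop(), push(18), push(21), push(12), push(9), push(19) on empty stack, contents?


push(14) -> [14]
pop() returns 14 -> []
push(18) -> [18]
push(21) -> [18, 21]
push(12) -> [18, 21, 12]
push(9) -> [18, 21, 12, 9]
push(19) -> [18, 21, 12, 9, 19]
Final stack (bottom to top): [18, 21, 12, 9, 19]


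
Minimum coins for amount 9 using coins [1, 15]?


dp[0]=0; dp[i]=1+min(dp[i-c] for c in coins)
...dp[4]=4, dp[5]=5, dp[6]=6, dp[7]=7, dp[8]=8, dp[9]=9
Minimum coins for 9 = 9


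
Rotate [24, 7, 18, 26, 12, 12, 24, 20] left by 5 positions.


Left rotate by 5: [12, 24, 20, 24, 7, 18, 26, 12]


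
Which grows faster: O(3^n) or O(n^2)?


quadratic grows slower than exponential (base 3)
O(n^2) is asymptotically smaller; O(3^n) grows faster


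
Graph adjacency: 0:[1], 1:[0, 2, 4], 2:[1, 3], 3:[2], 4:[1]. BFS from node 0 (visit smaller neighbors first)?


BFS queue: start with [0]
Visit order: [0, 1, 2, 4, 3]


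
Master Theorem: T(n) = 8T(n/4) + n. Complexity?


a=8, b=4, c=1. log_4(8)=1.5 > c=1. Case 1: O(n^log_b(a)) = O(n^1.500)
Complexity: O(n^1.500)


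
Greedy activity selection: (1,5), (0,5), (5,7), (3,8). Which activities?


Greedy: pick earliest-ending, then skip overlaps.
Selected (2 activities): [(1, 5), (5, 7)]


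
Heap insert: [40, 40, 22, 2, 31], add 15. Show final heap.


Append 15: [40, 40, 22, 2, 31, 15]
Bubble up: no swaps needed
Result: [40, 40, 22, 2, 31, 15]


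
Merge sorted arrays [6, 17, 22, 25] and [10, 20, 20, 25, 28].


Compare heads, take smaller each step.
Merged: [6, 10, 17, 20, 20, 22, 25, 25, 28]


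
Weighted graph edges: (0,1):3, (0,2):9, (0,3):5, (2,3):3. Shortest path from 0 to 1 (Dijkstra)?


Dijkstra from 0:
Distances: {0: 0, 1: 3, 2: 8, 3: 5}
Shortest distance to 1 = 3, path = [0, 1]


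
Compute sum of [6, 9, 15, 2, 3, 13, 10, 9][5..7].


Prefix sums: [0, 6, 15, 30, 32, 35, 48, 58, 67]
Sum[5..7] = prefix[8] - prefix[5] = 67 - 35 = 32


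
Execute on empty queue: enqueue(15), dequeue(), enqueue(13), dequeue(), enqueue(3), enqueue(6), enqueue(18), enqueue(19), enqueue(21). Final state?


enqueue(15) -> [15]
dequeue() returns 15 -> []
enqueue(13) -> [13]
dequeue() returns 13 -> []
enqueue(3) -> [3]
enqueue(6) -> [3, 6]
enqueue(18) -> [3, 6, 18]
enqueue(19) -> [3, 6, 18, 19]
enqueue(21) -> [3, 6, 18, 19, 21]
Final queue (front to back): [3, 6, 18, 19, 21]


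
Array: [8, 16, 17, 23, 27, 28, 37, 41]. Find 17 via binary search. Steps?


Search for 17:
[0,7] mid=3 arr[3]=23
[0,2] mid=1 arr[1]=16
[2,2] mid=2 arr[2]=17
Total: 3 comparisons


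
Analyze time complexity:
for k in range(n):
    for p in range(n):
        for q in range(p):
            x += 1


Per nesting level: O(n) * O(n) * O(n) [triangular over p] = O(n^3)
Complexity: O(n^3)


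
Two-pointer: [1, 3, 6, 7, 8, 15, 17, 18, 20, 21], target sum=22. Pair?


Two pointers: lo=0, hi=9
Found pair: (1, 21) summing to 22


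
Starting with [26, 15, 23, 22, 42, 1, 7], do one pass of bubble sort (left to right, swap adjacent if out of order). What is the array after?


After one pass: [15, 23, 22, 26, 1, 7, 42]


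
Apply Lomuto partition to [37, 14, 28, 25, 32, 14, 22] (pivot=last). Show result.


Elements <= 22 go left of pivot.
Result: [14, 14, 22, 25, 32, 37, 28], pivot at index 2


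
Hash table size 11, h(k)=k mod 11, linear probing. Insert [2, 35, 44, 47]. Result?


Insertions: 2->slot 2; 35->slot 3; 44->slot 0; 47->slot 4
Table: [44, None, 2, 35, 47, None, None, None, None, None, None]


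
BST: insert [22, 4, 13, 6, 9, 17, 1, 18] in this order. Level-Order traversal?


Root = 22; build tree by BST insertion.
Level-Order traversal: [22, 4, 1, 13, 6, 17, 9, 18]


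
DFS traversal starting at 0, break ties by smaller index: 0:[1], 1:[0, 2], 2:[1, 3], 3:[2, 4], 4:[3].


DFS stack-based: start with [0]
Visit order: [0, 1, 2, 3, 4]


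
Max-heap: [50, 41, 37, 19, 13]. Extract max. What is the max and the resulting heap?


Max = 50
Replace root with last, heapify down
Resulting heap: [41, 19, 37, 13]


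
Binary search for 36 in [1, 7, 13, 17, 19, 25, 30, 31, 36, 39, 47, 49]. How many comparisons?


Search for 36:
[0,11] mid=5 arr[5]=25
[6,11] mid=8 arr[8]=36
Total: 2 comparisons


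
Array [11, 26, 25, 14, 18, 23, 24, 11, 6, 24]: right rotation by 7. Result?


Right rotate by 7: [14, 18, 23, 24, 11, 6, 24, 11, 26, 25]


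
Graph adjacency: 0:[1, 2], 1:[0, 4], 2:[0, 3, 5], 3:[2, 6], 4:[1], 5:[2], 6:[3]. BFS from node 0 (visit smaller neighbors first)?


BFS queue: start with [0]
Visit order: [0, 1, 2, 4, 3, 5, 6]


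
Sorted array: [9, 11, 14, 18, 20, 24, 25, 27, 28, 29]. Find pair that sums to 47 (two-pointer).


Two pointers: lo=0, hi=9
Found pair: (18, 29) summing to 47


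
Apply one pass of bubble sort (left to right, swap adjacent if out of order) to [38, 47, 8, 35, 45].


After one pass: [38, 8, 35, 45, 47]


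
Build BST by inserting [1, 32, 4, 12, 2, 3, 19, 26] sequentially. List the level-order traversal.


Root = 1; build tree by BST insertion.
Level-Order traversal: [1, 32, 4, 2, 12, 3, 19, 26]


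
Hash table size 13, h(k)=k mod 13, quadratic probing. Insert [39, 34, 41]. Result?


Insertions: 39->slot 0; 34->slot 8; 41->slot 2
Table: [39, None, 41, None, None, None, None, None, 34, None, None, None, None]


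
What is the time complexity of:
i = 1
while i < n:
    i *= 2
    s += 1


Per nesting level: O(log n) = O(log n)
Complexity: O(log n)


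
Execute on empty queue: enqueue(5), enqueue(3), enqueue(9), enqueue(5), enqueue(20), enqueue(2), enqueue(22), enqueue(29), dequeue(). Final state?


enqueue(5) -> [5]
enqueue(3) -> [5, 3]
enqueue(9) -> [5, 3, 9]
enqueue(5) -> [5, 3, 9, 5]
enqueue(20) -> [5, 3, 9, 5, 20]
enqueue(2) -> [5, 3, 9, 5, 20, 2]
enqueue(22) -> [5, 3, 9, 5, 20, 2, 22]
enqueue(29) -> [5, 3, 9, 5, 20, 2, 22, 29]
dequeue() returns 5 -> [3, 9, 5, 20, 2, 22, 29]
Final queue (front to back): [3, 9, 5, 20, 2, 22, 29]


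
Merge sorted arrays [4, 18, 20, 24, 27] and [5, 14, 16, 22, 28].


Compare heads, take smaller each step.
Merged: [4, 5, 14, 16, 18, 20, 22, 24, 27, 28]


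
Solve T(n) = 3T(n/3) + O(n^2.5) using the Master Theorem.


a=3, b=3, c=2.5. log_3(3)=1 < c=2.5. Case 3: O(n^c) = O(n^2.500)
Complexity: O(n^2.500)


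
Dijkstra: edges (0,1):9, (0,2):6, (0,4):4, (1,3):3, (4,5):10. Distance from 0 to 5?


Dijkstra from 0:
Distances: {0: 0, 1: 9, 2: 6, 3: 12, 4: 4, 5: 14}
Shortest distance to 5 = 14, path = [0, 4, 5]


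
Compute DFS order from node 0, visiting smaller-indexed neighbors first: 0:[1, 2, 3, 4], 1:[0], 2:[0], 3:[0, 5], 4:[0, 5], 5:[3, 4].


DFS stack-based: start with [0]
Visit order: [0, 1, 2, 3, 5, 4]


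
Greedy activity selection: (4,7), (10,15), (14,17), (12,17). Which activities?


Greedy: pick earliest-ending, then skip overlaps.
Selected (2 activities): [(4, 7), (10, 15)]


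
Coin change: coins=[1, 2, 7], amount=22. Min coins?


dp[0]=0; dp[i]=1+min(dp[i-c] for c in coins)
...dp[17]=4, dp[18]=4, dp[19]=5, dp[20]=5, dp[21]=3, dp[22]=4
Minimum coins for 22 = 4


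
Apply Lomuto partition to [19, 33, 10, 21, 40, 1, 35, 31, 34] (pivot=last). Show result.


Elements <= 34 go left of pivot.
Result: [19, 33, 10, 21, 1, 31, 34, 40, 35], pivot at index 6


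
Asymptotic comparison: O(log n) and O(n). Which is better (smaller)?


logarithmic grows slower than linear
O(log n) is asymptotically smaller; O(n) grows faster


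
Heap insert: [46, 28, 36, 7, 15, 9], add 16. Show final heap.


Append 16: [46, 28, 36, 7, 15, 9, 16]
Bubble up: no swaps needed
Result: [46, 28, 36, 7, 15, 9, 16]


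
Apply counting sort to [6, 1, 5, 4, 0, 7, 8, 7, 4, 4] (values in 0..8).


Count array: [1, 1, 0, 0, 3, 1, 1, 2, 1]
Reconstruct: [0, 1, 4, 4, 4, 5, 6, 7, 7, 8]


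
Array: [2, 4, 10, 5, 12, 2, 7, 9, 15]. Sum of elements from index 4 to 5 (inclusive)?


Prefix sums: [0, 2, 6, 16, 21, 33, 35, 42, 51, 66]
Sum[4..5] = prefix[6] - prefix[4] = 35 - 21 = 14


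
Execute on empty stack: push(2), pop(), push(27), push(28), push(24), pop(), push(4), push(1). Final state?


push(2) -> [2]
pop() returns 2 -> []
push(27) -> [27]
push(28) -> [27, 28]
push(24) -> [27, 28, 24]
pop() returns 24 -> [27, 28]
push(4) -> [27, 28, 4]
push(1) -> [27, 28, 4, 1]
Final stack (bottom to top): [27, 28, 4, 1]


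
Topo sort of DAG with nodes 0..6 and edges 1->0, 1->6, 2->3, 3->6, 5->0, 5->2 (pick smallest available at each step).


Kahn's algorithm, process smallest node first
Order: [1, 4, 5, 0, 2, 3, 6]


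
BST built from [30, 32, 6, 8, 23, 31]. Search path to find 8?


BST root = 30
Search for 8: compare at each node
Path: [30, 6, 8]


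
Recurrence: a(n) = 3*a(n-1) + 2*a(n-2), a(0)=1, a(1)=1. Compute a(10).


Build bottom-up:
...a(8)=9805, a(9)=34921, a(10)=3*34921+2*9805=124373


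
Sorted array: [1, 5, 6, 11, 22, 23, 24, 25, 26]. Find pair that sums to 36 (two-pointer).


Two pointers: lo=0, hi=8
Found pair: (11, 25) summing to 36


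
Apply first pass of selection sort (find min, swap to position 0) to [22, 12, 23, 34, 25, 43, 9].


After one pass: [9, 12, 23, 34, 25, 43, 22]


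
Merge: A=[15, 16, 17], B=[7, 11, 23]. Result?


Compare heads, take smaller each step.
Merged: [7, 11, 15, 16, 17, 23]


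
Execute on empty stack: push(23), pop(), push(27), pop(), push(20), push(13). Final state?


push(23) -> [23]
pop() returns 23 -> []
push(27) -> [27]
pop() returns 27 -> []
push(20) -> [20]
push(13) -> [20, 13]
Final stack (bottom to top): [20, 13]


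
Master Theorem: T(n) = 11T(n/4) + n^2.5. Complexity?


a=11, b=4, c=2.5. log_4(11)=1.730 < c=2.5. Case 3: O(n^c) = O(n^2.500)
Complexity: O(n^2.500)


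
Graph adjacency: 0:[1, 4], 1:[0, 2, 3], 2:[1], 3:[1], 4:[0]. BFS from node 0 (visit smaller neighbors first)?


BFS queue: start with [0]
Visit order: [0, 1, 4, 2, 3]


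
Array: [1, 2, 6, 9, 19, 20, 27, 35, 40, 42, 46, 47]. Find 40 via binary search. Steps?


Search for 40:
[0,11] mid=5 arr[5]=20
[6,11] mid=8 arr[8]=40
Total: 2 comparisons


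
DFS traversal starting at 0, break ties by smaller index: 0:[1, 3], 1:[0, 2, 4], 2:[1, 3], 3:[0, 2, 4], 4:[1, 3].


DFS stack-based: start with [0]
Visit order: [0, 1, 2, 3, 4]


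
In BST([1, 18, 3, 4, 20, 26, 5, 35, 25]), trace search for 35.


BST root = 1
Search for 35: compare at each node
Path: [1, 18, 20, 26, 35]


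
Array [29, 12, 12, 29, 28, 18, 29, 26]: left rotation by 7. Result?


Left rotate by 7: [26, 29, 12, 12, 29, 28, 18, 29]


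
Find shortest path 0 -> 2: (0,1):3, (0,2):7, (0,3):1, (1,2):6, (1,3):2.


Dijkstra from 0:
Distances: {0: 0, 1: 3, 2: 7, 3: 1}
Shortest distance to 2 = 7, path = [0, 2]


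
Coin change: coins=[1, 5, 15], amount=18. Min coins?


dp[0]=0; dp[i]=1+min(dp[i-c] for c in coins)
...dp[13]=5, dp[14]=6, dp[15]=1, dp[16]=2, dp[17]=3, dp[18]=4
Minimum coins for 18 = 4


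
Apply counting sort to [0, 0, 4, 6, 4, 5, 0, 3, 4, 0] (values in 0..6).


Count array: [4, 0, 0, 1, 3, 1, 1]
Reconstruct: [0, 0, 0, 0, 3, 4, 4, 4, 5, 6]


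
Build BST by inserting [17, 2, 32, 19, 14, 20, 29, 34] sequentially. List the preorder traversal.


Root = 17; build tree by BST insertion.
Preorder traversal: [17, 2, 14, 32, 19, 20, 29, 34]


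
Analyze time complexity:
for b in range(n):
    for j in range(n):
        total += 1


Per nesting level: O(n) * O(n) = O(n^2)
Complexity: O(n^2)


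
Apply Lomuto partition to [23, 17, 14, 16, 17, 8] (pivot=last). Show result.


Elements <= 8 go left of pivot.
Result: [8, 17, 14, 16, 17, 23], pivot at index 0


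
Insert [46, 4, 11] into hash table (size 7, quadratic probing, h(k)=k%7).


Insertions: 46->slot 4; 4->slot 5; 11->slot 1
Table: [None, 11, None, None, 46, 4, None]


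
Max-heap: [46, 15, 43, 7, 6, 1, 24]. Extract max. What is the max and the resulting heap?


Max = 46
Replace root with last, heapify down
Resulting heap: [43, 15, 24, 7, 6, 1]


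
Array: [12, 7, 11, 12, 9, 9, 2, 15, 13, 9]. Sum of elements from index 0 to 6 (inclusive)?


Prefix sums: [0, 12, 19, 30, 42, 51, 60, 62, 77, 90, 99]
Sum[0..6] = prefix[7] - prefix[0] = 62 - 0 = 62


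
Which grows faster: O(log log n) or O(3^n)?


double-logarithmic grows slower than exponential (base 3)
O(log log n) is asymptotically smaller; O(3^n) grows faster


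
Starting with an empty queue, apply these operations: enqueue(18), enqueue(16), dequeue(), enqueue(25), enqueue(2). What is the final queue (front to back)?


enqueue(18) -> [18]
enqueue(16) -> [18, 16]
dequeue() returns 18 -> [16]
enqueue(25) -> [16, 25]
enqueue(2) -> [16, 25, 2]
Final queue (front to back): [16, 25, 2]


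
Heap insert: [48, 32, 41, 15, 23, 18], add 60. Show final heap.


Append 60: [48, 32, 41, 15, 23, 18, 60]
Bubble up: swap idx 6(60) with idx 2(41); swap idx 2(60) with idx 0(48)
Result: [60, 32, 48, 15, 23, 18, 41]


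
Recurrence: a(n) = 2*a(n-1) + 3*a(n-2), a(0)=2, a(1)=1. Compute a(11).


Build bottom-up:
...a(9)=14761, a(10)=44288, a(11)=2*44288+3*14761=132859


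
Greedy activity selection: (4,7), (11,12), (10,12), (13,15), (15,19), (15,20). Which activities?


Greedy: pick earliest-ending, then skip overlaps.
Selected (4 activities): [(4, 7), (11, 12), (13, 15), (15, 19)]


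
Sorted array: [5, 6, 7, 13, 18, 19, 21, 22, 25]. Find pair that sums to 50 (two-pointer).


Two pointers: lo=0, hi=8
No pair sums to 50


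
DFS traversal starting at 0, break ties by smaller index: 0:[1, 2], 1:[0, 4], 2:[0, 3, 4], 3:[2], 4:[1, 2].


DFS stack-based: start with [0]
Visit order: [0, 1, 4, 2, 3]


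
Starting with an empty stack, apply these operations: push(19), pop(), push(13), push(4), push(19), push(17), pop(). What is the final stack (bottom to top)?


push(19) -> [19]
pop() returns 19 -> []
push(13) -> [13]
push(4) -> [13, 4]
push(19) -> [13, 4, 19]
push(17) -> [13, 4, 19, 17]
pop() returns 17 -> [13, 4, 19]
Final stack (bottom to top): [13, 4, 19]
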